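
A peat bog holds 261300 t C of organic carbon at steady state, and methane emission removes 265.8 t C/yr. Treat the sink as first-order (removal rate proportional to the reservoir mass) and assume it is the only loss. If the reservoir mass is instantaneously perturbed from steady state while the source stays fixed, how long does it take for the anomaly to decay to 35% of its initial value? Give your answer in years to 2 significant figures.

For a linear reservoir the anomaly decays as exp(−t/τ) with τ = M/F = 261300/265.8 = 983.1 yr.
exp(−t/τ) = 0.35 ⇒ t = −τ ln(0.35) = 983.1 × 1.050 = 1032 yr.

1000 yr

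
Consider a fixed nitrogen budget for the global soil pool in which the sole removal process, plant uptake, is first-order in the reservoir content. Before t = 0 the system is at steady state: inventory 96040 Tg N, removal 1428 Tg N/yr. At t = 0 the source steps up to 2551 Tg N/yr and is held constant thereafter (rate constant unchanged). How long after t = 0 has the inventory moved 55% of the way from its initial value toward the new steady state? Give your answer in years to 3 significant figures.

τ = M₀/F₀ = 96040/1428 = 67.25 yr.
The remaining gap fraction is e^(−t/τ); 55% covered ⇒ e^(−t/τ) = 0.450.
t = −τ ln(0.450) = 67.25 × 0.7985 = 53.70 yr.

53.7 yr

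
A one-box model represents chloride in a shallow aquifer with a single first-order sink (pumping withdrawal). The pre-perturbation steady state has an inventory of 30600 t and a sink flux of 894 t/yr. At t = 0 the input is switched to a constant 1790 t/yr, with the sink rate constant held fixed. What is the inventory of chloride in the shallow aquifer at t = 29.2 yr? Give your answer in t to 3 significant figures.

The sink rate constant is k = F₀/M₀ = 894/30600 = 0.02922 yr⁻¹.
Solving dM/dt = F₁ − kM with M(0) = M₀ gives M(t) = F₁/k + (M₀ − F₁/k)·e^(−kt).
F₁/k = 1790/0.02922 = 61268 t; kt = 0.02922 × 29.2 = 0.8531, e^(−kt) = 0.4261.
M(29.2) = 61268 + (30600 − 61268) × 0.4261 = 61268 − 13070 = 48201 t.

48200 t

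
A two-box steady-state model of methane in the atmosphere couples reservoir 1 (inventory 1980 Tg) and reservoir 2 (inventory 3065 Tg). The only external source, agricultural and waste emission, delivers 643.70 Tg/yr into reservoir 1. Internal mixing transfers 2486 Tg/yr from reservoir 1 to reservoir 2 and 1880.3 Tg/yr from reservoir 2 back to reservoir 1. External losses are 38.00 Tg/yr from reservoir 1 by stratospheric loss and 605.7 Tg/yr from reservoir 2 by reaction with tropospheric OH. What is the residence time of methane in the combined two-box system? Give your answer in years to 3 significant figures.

For the system as a whole, the A↔B exchange is internal and contributes nothing to the throughput; only the external sinks remove mass.
M_total = 1980 + 3065 = 5045.0 Tg.
ΣF_external_out = 38.00 + 605.7 = 643.70 Tg/yr.
τ = M_total / ΣF_ext = 5045.0 / 643.70 = 7.838 yr.

7.84 yr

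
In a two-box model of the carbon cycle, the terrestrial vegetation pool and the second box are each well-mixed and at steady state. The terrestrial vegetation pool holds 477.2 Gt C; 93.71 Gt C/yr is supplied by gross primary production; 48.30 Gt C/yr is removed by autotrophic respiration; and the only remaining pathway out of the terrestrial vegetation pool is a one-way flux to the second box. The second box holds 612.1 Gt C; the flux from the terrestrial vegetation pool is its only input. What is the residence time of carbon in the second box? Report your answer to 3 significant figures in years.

13.5 yr

Balance the terrestrial vegetation pool: ΣF_in = 93.710 Gt C/yr.
Flux to the second box = ΣF_in − (48.30) = 45.410 Gt C/yr.
At steady state the output of the second box equals its input, 45.410 Gt C/yr.
τ = M / F = 612.1 / 45.410 = 13.48 yr.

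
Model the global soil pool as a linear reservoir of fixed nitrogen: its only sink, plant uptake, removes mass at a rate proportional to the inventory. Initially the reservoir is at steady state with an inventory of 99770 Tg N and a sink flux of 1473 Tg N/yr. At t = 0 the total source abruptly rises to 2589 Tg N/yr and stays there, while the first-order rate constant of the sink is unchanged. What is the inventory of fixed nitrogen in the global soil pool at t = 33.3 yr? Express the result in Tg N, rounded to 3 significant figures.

Residence time τ = M₀/F₀ = 67.73 yr. The eventual steady state is M_∞ = M₀·(F₁/F₀) = 99770 × 2589/1473 = 175360 Tg N.
The anomaly ΔM(t) = M(t) − M_∞ decays as ΔM₀·e^(−t/τ) with ΔM₀ = 99770 − 175360 = −75590 Tg N.
At t = 33.3 yr, e^(−t/τ) = e^(−0.4916) = 0.6116, so ΔM = −46230 Tg N and M = 175360 − 46230 = 129130 Tg N.

129000 Tg N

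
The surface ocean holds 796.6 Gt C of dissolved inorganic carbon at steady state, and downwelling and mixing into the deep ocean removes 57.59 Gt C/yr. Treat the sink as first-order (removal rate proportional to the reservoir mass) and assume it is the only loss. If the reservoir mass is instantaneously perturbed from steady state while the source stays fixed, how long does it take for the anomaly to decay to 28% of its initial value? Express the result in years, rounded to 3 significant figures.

For a linear reservoir the anomaly decays as exp(−t/τ) with τ = M/F = 796.6/57.59 = 13.83 yr.
exp(−t/τ) = 0.28 ⇒ t = −τ ln(0.28) = 13.83 × 1.273 = 17.61 yr.

17.6 yr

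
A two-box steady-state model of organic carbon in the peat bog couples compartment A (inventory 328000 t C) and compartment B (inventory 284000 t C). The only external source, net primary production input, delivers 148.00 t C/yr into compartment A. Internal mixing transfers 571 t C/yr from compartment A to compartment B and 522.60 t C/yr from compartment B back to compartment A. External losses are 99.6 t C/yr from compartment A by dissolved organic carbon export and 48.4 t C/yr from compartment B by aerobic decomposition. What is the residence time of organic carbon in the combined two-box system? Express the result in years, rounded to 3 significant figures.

Treat the two boxes together as one reservoir: the mixing fluxes between them are internal recycling, so τ = ΣM / Σ(external losses).
M_total = 328000 + 284000 = 612000 t C.
ΣF_external_out = 99.6 + 48.4 = 148.00 t C/yr.
τ = M_total / ΣF_ext = 612000 / 148.00 = 4135 yr.

4140 yr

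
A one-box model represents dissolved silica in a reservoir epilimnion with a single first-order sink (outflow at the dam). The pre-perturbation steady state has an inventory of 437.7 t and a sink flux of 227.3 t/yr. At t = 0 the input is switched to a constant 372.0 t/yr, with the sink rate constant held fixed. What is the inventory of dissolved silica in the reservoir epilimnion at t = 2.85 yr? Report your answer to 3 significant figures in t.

Residence time τ = M₀/F₀ = 1.926 yr. The eventual steady state is M_∞ = M₀·(F₁/F₀) = 437.7 × 372.0/227.3 = 716.34 t.
The anomaly ΔM(t) = M(t) − M_∞ decays as ΔM₀·e^(−t/τ) with ΔM₀ = 437.7 − 716.34 = −278.6 t.
At t = 2.85 yr, e^(−t/τ) = e^(−1.480) = 0.2276, so ΔM = −63.43 t and M = 716.34 − 63.43 = 652.91 t.

653 t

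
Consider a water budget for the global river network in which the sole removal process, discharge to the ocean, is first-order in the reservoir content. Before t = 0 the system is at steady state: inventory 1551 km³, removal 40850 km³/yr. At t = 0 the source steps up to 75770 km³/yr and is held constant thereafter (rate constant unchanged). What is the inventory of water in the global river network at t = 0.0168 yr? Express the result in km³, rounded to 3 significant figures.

Residence time τ = M₀/F₀ = 0.03797 yr. The eventual steady state is M_∞ = M₀·(F₁/F₀) = 1551 × 75770/40850 = 2876.8 km³.
The anomaly ΔM(t) = M(t) − M_∞ decays as ΔM₀·e^(−t/τ) with ΔM₀ = 1551 − 2876.8 = −1326 km³.
At t = 0.0168 yr, e^(−t/τ) = e^(−0.4425) = 0.6424, so ΔM = −851.8 km³ and M = 2876.8 − 851.8 = 2025.1 km³.

2030 km³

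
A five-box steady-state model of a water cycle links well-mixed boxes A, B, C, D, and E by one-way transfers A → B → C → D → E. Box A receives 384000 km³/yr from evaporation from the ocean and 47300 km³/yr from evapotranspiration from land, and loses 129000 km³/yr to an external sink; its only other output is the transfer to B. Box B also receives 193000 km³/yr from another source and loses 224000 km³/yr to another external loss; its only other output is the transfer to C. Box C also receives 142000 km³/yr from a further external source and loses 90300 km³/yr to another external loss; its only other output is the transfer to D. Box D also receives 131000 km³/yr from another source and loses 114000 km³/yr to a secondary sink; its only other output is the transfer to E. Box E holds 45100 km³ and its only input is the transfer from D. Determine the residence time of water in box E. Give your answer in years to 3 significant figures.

Box A: F(A→B) = (384000 + 47300) − 129000 = 302300 km³/yr.
Box B: F(B→C) = (302300 + 193000) − 224000 = 271300 km³/yr.
Box C: F(C→D) = (271300 + 142000) − 90300 = 323000 km³/yr.
Box D: F(D→E) = (323000 + 131000) − 114000 = 340000 km³/yr.
Box E throughput = its input = 340000 km³/yr; τ = 45100 / 340000 = 0.1326 yr.

0.133 yr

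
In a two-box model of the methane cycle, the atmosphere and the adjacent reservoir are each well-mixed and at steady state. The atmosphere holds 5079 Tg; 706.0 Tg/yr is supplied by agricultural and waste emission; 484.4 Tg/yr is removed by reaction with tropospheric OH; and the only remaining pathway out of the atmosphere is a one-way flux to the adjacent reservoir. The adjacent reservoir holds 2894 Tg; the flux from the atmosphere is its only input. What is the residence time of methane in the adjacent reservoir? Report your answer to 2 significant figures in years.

Balance the atmosphere: ΣF_in = 706.00 Tg/yr.
Flux to the adjacent reservoir = ΣF_in − (484.4) = 221.60 Tg/yr.
At steady state the output of the adjacent reservoir equals its input, 221.60 Tg/yr.
τ = M / F = 2894 / 221.60 = 13.06 yr.

13 yr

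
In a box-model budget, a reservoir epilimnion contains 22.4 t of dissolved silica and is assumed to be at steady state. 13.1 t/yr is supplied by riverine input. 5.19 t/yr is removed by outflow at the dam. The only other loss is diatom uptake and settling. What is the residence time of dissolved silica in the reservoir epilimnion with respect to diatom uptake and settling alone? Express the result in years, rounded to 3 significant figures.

2.83 yr

At steady state ΣF_in = ΣF_out.
ΣF_in = 13.100 t/yr.
Diatom uptake and settling flux = ΣF_in − (5.19) = 13.100 − 5.190 = 7.910 t/yr.
τ = M / F = 22.4 / 7.910 = 2.832 yr.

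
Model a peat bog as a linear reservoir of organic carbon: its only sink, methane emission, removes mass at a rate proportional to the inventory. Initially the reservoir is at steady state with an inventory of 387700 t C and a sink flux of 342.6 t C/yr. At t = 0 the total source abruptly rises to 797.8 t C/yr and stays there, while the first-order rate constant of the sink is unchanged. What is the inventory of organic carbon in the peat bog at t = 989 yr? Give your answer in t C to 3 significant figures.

τ = M₀/F₀ = 387700/342.6 = 1132 yr; rate constant k = 1/τ.
New steady state M_∞ = F₁/k = F₁·τ = 797.8 × 1132 = 902820 t C.
M(t) = M_∞ + (M₀ − M_∞)·e^(−t/τ); t/τ = 989/1132 = 0.8740, so e^(−t/τ) = 0.4173.
M(t) = 902820 − 515100 × 0.4173 = 687860 t C.

688000 t C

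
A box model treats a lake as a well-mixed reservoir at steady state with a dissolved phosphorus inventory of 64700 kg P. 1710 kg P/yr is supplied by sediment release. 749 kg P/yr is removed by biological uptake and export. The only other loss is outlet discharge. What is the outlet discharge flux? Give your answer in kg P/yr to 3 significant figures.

At steady state ΣF_in = ΣF_out.
ΣF_in = 1710.0 kg P/yr.
Outlet discharge flux = ΣF_in − (749) = 1710.0 − 749.0 = 961.0 kg P/yr.

961 kg P/yr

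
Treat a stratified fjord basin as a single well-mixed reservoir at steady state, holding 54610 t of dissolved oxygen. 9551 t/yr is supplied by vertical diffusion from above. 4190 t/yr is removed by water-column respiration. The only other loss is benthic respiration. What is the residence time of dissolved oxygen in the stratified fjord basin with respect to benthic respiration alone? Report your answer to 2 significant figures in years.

10 yr

At steady state ΣF_in = ΣF_out.
ΣF_in = 9551.0 t/yr.
Benthic respiration flux = ΣF_in − (4190) = 9551.0 − 4190 = 5361 t/yr.
τ = M / F = 54610 / 5361 = 10.19 yr.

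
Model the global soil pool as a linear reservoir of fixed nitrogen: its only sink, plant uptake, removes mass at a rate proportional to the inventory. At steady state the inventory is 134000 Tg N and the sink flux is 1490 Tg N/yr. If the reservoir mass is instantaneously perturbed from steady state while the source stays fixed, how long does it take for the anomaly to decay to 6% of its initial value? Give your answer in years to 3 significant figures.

253 yr

For a linear reservoir the anomaly decays as exp(−t/τ) with τ = M/F = 134000/1490 = 89.93 yr.
exp(−t/τ) = 0.06 ⇒ t = −τ ln(0.06) = 89.93 × 2.813 = 253.0 yr.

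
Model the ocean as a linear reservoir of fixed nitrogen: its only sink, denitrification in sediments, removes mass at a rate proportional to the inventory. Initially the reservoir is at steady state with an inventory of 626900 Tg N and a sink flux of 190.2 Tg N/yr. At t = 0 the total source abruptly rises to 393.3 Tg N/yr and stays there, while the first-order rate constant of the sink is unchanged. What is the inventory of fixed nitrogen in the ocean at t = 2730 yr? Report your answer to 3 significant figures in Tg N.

1.00×10^6 Tg N

τ = M₀/F₀ = 626900/190.2 = 3296 yr; rate constant k = 1/τ.
New steady state M_∞ = F₁/k = F₁·τ = 393.3 × 3296 = 1.2963×10^6 Tg N.
M(t) = M_∞ + (M₀ − M_∞)·e^(−t/τ); t/τ = 2730/3296 = 0.8283, so e^(−t/τ) = 0.4368.
M(t) = 1.2963×10^6 − 669400 × 0.4368 = 1.0039×10^6 Tg N.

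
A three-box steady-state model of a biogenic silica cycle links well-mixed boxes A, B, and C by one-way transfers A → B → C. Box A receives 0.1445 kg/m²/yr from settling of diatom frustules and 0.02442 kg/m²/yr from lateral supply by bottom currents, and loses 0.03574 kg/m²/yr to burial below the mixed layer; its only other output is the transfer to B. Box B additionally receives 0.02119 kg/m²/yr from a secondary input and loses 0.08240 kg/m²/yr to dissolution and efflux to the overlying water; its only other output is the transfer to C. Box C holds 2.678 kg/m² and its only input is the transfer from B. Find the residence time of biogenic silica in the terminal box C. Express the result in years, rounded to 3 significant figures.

37.2 yr

Box A: F(A→B) = (0.1445 + 0.02442) − 0.03574 = 0.13318 kg/m²/yr.
Box B: F(B→C) = (0.13318 + 0.02119) − 0.08240 = 0.071970 kg/m²/yr.
Box C throughput = its input = 0.071970 kg/m²/yr; τ = 2.678 / 0.071970 = 37.21 yr.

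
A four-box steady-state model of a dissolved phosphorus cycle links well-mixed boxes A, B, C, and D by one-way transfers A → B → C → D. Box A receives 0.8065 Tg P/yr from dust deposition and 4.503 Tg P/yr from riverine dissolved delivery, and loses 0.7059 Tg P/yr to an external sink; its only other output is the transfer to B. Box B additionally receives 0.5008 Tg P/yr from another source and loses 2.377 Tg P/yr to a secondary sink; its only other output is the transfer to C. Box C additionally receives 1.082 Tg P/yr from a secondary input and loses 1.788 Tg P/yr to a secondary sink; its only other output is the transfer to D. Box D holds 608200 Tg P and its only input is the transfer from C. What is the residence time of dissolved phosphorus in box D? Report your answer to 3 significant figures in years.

301000 yr

Box A: F(A→B) = (0.8065 + 4.503) − 0.7059 = 4.6036 Tg P/yr.
Box B: F(B→C) = (4.6036 + 0.5008) − 2.377 = 2.7274 Tg P/yr.
Box C: F(C→D) = (2.7274 + 1.082) − 1.788 = 2.0214 Tg P/yr.
Box D throughput = its input = 2.0214 Tg P/yr; τ = 608200 / 2.0214 = 300900 yr.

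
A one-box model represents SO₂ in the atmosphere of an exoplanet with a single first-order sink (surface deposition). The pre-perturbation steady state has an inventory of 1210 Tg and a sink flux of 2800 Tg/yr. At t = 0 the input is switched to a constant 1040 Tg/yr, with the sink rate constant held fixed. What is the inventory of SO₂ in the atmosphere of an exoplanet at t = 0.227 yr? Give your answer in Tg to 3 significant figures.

899 Tg

The sink rate constant is k = F₀/M₀ = 2800/1210 = 2.314 yr⁻¹.
Solving dM/dt = F₁ − kM with M(0) = M₀ gives M(t) = F₁/k + (M₀ − F₁/k)·e^(−kt).
F₁/k = 1040/2.314 = 449.43 Tg; kt = 2.314 × 0.227 = 0.5253, e^(−kt) = 0.5914.
M(0.227) = 449.43 + (1210 − 449.43) × 0.5914 = 449.43 + 449.8 = 899.22 Tg.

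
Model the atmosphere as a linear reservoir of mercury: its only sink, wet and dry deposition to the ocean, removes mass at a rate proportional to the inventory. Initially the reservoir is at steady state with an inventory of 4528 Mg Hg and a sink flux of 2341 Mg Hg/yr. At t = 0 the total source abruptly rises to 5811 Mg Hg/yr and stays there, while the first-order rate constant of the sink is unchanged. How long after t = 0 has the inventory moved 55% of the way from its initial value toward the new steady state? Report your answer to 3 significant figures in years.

1.54 yr

τ = M₀/F₀ = 4528/2341 = 1.934 yr.
The remaining gap fraction is e^(−t/τ); 55% covered ⇒ e^(−t/τ) = 0.450.
t = −τ ln(0.450) = 1.934 × 0.7985 = 1.544 yr.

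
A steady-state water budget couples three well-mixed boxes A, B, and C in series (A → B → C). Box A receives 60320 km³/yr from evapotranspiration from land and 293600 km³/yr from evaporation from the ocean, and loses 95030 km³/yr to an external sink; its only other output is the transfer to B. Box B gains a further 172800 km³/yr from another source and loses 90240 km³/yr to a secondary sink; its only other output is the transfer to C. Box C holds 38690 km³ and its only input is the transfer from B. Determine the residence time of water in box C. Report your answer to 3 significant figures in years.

Box A: F(A→B) = (60320 + 293600) − 95030 = 258890 km³/yr.
Box B: F(B→C) = (258890 + 172800) − 90240 = 341450 km³/yr.
Box C throughput = its input = 341450 km³/yr; τ = 38690 / 341450 = 0.1133 yr.

0.113 yr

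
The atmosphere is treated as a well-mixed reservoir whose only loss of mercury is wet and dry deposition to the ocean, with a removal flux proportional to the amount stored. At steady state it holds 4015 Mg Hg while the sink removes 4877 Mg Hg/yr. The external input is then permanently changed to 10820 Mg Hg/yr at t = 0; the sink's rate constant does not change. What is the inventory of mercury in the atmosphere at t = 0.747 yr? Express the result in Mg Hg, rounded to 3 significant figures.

6930 Mg Hg

Residence time τ = M₀/F₀ = 0.8233 yr. The eventual steady state is M_∞ = M₀·(F₁/F₀) = 4015 × 10820/4877 = 8907.6 Mg Hg.
The anomaly ΔM(t) = M(t) − M_∞ decays as ΔM₀·e^(−t/τ) with ΔM₀ = 4015 − 8907.6 = −4893 Mg Hg.
At t = 0.747 yr, e^(−t/τ) = e^(−0.9074) = 0.4036, so ΔM = −1975 Mg Hg and M = 8907.6 − 1975 = 6933.0 Mg Hg.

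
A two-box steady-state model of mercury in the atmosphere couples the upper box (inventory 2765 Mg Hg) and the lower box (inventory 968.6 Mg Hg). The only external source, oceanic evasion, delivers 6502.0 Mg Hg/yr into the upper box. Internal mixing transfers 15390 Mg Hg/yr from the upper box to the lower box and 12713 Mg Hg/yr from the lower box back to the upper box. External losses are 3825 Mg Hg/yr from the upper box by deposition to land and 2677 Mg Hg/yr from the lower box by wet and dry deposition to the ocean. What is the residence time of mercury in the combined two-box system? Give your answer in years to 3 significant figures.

0.574 yr

Treat the two boxes together as one reservoir: the mixing fluxes between them are internal recycling, so τ = ΣM / Σ(external losses).
M_total = 2765 + 968.6 = 3733.6 Mg Hg.
ΣF_external_out = 3825 + 2677 = 6502.0 Mg Hg/yr.
τ = M_total / ΣF_ext = 3733.6 / 6502.0 = 0.5742 yr.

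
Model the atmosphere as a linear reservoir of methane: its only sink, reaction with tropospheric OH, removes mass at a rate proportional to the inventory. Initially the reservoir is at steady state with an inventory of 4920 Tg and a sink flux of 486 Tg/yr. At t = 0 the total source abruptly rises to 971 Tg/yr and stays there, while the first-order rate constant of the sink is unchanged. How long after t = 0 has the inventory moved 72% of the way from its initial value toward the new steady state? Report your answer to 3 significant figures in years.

12.9 yr

τ = M₀/F₀ = 4920/486 = 10.12 yr.
The remaining gap fraction is e^(−t/τ); 72% covered ⇒ e^(−t/τ) = 0.280.
t = −τ ln(0.280) = 10.12 × 1.273 = 12.89 yr.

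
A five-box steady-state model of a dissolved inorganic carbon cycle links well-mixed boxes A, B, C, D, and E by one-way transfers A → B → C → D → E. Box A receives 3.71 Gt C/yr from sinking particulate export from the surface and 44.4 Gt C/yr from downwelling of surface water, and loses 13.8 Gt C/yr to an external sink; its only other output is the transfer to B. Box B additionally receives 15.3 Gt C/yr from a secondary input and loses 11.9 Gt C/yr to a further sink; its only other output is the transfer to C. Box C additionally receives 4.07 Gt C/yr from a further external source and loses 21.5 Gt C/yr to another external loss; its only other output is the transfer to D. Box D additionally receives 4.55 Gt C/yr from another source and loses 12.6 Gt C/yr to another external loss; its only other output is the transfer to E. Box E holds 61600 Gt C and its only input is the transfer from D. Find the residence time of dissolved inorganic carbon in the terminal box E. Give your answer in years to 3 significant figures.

Box A: F(A→B) = (3.71 + 44.4) − 13.8 = 34.310 Gt C/yr.
Box B: F(B→C) = (34.310 + 15.3) − 11.9 = 37.710 Gt C/yr.
Box C: F(C→D) = (37.710 + 4.07) − 21.5 = 20.280 Gt C/yr.
Box D: F(D→E) = (20.280 + 4.55) − 12.6 = 12.230 Gt C/yr.
Box E throughput = its input = 12.230 Gt C/yr; τ = 61600 / 12.230 = 5037 yr.

5040 yr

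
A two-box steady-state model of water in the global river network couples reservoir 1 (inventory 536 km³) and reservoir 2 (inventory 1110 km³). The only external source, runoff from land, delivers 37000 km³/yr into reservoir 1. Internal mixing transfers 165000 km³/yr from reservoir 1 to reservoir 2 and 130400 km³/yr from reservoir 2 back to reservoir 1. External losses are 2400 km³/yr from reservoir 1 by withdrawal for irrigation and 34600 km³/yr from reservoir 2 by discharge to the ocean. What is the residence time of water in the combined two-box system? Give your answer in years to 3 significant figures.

0.0445 yr

For the system as a whole, the A↔B exchange is internal and contributes nothing to the throughput; only the external sinks remove mass.
M_total = 536 + 1110 = 1646.0 km³.
ΣF_external_out = 2400 + 34600 = 37000 km³/yr.
τ = M_total / ΣF_ext = 1646.0 / 37000 = 0.04449 yr.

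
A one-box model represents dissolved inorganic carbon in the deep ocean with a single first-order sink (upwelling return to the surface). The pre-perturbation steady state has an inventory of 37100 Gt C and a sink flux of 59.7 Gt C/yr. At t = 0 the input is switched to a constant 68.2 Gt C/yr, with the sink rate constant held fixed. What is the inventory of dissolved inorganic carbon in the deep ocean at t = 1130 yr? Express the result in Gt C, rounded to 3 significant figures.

The sink rate constant is k = F₀/M₀ = 59.7/37100 = 0.001609 yr⁻¹.
Solving dM/dt = F₁ − kM with M(0) = M₀ gives M(t) = F₁/k + (M₀ − F₁/k)·e^(−kt).
F₁/k = 68.2/0.001609 = 42382 Gt C; kt = 0.001609 × 1130 = 1.818, e^(−kt) = 0.1623.
M(1130) = 42382 + (37100 − 42382) × 0.1623 = 42382 − 857.3 = 41525 Gt C.

41500 Gt C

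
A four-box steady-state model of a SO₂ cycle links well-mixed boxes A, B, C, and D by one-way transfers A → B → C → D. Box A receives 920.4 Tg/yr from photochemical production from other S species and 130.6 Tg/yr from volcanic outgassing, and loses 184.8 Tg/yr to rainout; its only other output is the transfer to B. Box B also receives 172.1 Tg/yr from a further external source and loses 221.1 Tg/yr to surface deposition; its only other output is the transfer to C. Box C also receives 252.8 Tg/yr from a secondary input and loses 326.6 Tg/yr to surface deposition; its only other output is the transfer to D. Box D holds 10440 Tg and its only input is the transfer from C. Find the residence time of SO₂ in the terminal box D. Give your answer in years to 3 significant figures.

Box A: F(A→B) = (920.4 + 130.6) − 184.8 = 866.20 Tg/yr.
Box B: F(B→C) = (866.20 + 172.1) − 221.1 = 817.20 Tg/yr.
Box C: F(C→D) = (817.20 + 252.8) − 326.6 = 743.40 Tg/yr.
Box D throughput = its input = 743.40 Tg/yr; τ = 10440 / 743.40 = 14.04 yr.

14.0 yr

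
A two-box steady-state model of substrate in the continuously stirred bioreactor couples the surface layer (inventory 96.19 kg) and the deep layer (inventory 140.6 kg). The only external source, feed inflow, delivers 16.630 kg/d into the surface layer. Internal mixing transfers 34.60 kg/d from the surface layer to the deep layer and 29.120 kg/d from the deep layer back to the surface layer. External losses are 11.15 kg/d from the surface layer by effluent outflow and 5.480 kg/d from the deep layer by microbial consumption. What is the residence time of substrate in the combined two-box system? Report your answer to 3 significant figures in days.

Residence time in the combined system uses the total inventory and the total *external* removal — internal exchanges between the two boxes cancel.
M_total = 96.19 + 140.6 = 236.79 kg.
ΣF_external_out = 11.15 + 5.480 = 16.630 kg/d.
τ = M_total / ΣF_ext = 236.79 / 16.630 = 14.24 d.

14.2 d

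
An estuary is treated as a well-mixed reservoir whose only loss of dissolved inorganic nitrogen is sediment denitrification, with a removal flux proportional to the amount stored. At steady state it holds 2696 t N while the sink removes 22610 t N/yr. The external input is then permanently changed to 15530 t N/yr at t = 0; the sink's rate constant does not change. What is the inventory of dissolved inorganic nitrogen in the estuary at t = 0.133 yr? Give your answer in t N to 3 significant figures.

2130 t N

Residence time τ = M₀/F₀ = 0.1192 yr. The eventual steady state is M_∞ = M₀·(F₁/F₀) = 2696 × 15530/22610 = 1851.8 t N.
The anomaly ΔM(t) = M(t) − M_∞ decays as ΔM₀·e^(−t/τ) with ΔM₀ = 2696 − 1851.8 = 844.2 t N.
At t = 0.133 yr, e^(−t/τ) = e^(−1.115) = 0.3278, so ΔM = 276.7 t N and M = 1851.8 + 276.7 = 2128.5 t N.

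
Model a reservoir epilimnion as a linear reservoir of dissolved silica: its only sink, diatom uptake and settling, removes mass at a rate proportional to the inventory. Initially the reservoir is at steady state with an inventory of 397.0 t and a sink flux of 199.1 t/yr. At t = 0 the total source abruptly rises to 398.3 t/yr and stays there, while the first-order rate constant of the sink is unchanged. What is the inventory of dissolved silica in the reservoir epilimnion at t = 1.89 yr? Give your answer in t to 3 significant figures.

Residence time τ = M₀/F₀ = 1.994 yr. The eventual steady state is M_∞ = M₀·(F₁/F₀) = 397.0 × 398.3/199.1 = 794.20 t.
The anomaly ΔM(t) = M(t) − M_∞ decays as ΔM₀·e^(−t/τ) with ΔM₀ = 397.0 − 794.20 = −397.2 t.
At t = 1.89 yr, e^(−t/τ) = e^(−0.9479) = 0.3876, so ΔM = −153.9 t and M = 794.20 − 153.9 = 640.26 t.

640 t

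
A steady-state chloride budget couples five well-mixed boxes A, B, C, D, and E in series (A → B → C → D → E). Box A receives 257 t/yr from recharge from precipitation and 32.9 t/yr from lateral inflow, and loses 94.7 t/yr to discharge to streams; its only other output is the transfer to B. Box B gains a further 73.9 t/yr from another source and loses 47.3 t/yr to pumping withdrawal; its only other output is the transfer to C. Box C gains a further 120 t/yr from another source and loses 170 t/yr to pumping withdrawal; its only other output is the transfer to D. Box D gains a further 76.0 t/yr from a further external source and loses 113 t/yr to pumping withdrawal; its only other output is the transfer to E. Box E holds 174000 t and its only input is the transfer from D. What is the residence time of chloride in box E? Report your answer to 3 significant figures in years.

1290 yr

Box A: F(A→B) = (257 + 32.9) − 94.7 = 195.20 t/yr.
Box B: F(B→C) = (195.20 + 73.9) − 47.3 = 221.80 t/yr.
Box C: F(C→D) = (221.80 + 120) − 170 = 171.80 t/yr.
Box D: F(D→E) = (171.80 + 76.0) − 113 = 134.80 t/yr.
Box E throughput = its input = 134.80 t/yr; τ = 174000 / 134.80 = 1291 yr.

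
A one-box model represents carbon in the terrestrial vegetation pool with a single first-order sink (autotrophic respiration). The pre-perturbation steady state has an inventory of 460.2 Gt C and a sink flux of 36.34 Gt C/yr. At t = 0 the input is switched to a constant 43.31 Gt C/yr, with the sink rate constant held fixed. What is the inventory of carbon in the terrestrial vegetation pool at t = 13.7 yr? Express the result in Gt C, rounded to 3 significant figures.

τ = M₀/F₀ = 460.2/36.34 = 12.66 yr; rate constant k = 1/τ.
New steady state M_∞ = F₁/k = F₁·τ = 43.31 × 12.66 = 548.47 Gt C.
M(t) = M_∞ + (M₀ − M_∞)·e^(−t/τ); t/τ = 13.7/12.66 = 1.082, so e^(−t/τ) = 0.3390.
M(t) = 548.47 − 88.27 × 0.3390 = 518.55 Gt C.

519 Gt C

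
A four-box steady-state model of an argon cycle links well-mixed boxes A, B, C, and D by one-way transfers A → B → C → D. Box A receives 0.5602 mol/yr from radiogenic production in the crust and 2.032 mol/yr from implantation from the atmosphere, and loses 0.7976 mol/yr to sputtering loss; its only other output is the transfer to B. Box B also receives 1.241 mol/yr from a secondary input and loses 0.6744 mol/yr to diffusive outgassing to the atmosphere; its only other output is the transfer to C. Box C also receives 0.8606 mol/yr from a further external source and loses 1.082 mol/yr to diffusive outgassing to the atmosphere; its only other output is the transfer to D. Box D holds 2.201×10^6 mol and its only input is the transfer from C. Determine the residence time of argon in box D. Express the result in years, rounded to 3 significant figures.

Box A: F(A→B) = (0.5602 + 2.032) − 0.7976 = 1.7946 mol/yr.
Box B: F(B→C) = (1.7946 + 1.241) − 0.6744 = 2.3612 mol/yr.
Box C: F(C→D) = (2.3612 + 0.8606) − 1.082 = 2.1398 mol/yr.
Box D throughput = its input = 2.1398 mol/yr; τ = 2.201×10^6 / 2.1398 = 1.029×10^6 yr.

1.03×10^6 yr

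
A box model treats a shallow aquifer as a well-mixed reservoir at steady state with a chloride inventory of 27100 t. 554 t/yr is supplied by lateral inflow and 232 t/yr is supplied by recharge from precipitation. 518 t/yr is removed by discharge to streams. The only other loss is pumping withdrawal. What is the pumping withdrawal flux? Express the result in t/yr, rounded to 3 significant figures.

At steady state ΣF_in = ΣF_out.
ΣF_in = 554 + 232 = 786.00 t/yr.
Pumping withdrawal flux = ΣF_in − (518) = 786.00 − 518.0 = 268.0 t/yr.

268 t/yr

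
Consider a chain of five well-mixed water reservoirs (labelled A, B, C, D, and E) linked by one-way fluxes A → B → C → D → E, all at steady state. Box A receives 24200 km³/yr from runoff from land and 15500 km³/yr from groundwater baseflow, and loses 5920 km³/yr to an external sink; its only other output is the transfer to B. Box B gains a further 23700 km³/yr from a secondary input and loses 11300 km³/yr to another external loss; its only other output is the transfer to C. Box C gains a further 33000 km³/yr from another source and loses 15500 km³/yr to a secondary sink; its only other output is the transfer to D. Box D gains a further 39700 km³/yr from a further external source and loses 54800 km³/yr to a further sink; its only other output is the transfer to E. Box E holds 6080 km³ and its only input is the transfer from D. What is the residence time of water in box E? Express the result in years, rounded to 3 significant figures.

0.125 yr

Box A: F(A→B) = (24200 + 15500) − 5920 = 33780 km³/yr.
Box B: F(B→C) = (33780 + 23700) − 11300 = 46180 km³/yr.
Box C: F(C→D) = (46180 + 33000) − 15500 = 63680 km³/yr.
Box D: F(D→E) = (63680 + 39700) − 54800 = 48580 km³/yr.
Box E throughput = its input = 48580 km³/yr; τ = 6080 / 48580 = 0.1252 yr.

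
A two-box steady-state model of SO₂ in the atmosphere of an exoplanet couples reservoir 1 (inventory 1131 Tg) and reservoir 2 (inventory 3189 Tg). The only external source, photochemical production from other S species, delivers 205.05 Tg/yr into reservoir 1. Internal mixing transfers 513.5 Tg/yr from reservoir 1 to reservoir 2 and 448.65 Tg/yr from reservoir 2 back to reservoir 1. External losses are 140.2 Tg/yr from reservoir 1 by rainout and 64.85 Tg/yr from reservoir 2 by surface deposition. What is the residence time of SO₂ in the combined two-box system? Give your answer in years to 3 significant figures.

21.1 yr

Residence time in the combined system uses the total inventory and the total *external* removal — internal exchanges between the two boxes cancel.
M_total = 1131 + 3189 = 4320.0 Tg.
ΣF_external_out = 140.2 + 64.85 = 205.05 Tg/yr.
τ = M_total / ΣF_ext = 4320.0 / 205.05 = 21.07 yr.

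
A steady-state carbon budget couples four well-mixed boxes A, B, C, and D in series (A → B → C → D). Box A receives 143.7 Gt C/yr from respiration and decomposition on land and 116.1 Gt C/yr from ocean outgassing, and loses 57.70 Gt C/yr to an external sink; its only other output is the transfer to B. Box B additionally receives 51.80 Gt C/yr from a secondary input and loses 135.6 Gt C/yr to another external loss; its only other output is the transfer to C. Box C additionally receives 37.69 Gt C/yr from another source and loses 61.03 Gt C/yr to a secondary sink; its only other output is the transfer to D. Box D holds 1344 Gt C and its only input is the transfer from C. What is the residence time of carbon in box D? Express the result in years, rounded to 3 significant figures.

Box A: F(A→B) = (143.7 + 116.1) − 57.70 = 202.10 Gt C/yr.
Box B: F(B→C) = (202.10 + 51.80) − 135.6 = 118.30 Gt C/yr.
Box C: F(C→D) = (118.30 + 37.69) − 61.03 = 94.960 Gt C/yr.
Box D throughput = its input = 94.960 Gt C/yr; τ = 1344 / 94.960 = 14.15 yr.

14.2 yr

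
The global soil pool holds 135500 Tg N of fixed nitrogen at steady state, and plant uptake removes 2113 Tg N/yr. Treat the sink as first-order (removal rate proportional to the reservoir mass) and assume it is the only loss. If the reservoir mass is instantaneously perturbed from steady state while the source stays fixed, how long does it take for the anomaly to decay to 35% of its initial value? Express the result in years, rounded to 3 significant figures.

For a linear reservoir the anomaly decays as exp(−t/τ) with τ = M/F = 135500/2113 = 64.13 yr.
exp(−t/τ) = 0.35 ⇒ t = −τ ln(0.35) = 64.13 × 1.050 = 67.32 yr.

67.3 yr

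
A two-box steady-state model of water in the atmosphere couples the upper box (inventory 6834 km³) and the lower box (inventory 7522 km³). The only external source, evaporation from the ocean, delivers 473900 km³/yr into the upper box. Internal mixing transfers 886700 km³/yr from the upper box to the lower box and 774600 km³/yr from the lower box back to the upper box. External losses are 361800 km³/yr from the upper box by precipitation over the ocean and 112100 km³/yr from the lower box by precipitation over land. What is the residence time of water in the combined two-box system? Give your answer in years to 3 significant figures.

0.0303 yr

Treat the two boxes together as one reservoir: the mixing fluxes between them are internal recycling, so τ = ΣM / Σ(external losses).
M_total = 6834 + 7522 = 14356 km³.
ΣF_external_out = 361800 + 112100 = 473900 km³/yr.
τ = M_total / ΣF_ext = 14356 / 473900 = 0.03029 yr.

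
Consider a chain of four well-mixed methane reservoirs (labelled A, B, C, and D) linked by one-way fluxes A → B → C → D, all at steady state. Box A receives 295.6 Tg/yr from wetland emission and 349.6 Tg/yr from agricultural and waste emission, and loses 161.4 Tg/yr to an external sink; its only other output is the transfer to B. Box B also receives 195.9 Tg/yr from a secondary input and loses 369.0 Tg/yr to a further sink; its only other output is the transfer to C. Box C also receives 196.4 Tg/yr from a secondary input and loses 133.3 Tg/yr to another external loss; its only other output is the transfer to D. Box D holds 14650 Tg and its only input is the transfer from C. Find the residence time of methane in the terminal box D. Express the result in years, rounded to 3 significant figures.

Box A: F(A→B) = (295.6 + 349.6) − 161.4 = 483.80 Tg/yr.
Box B: F(B→C) = (483.80 + 195.9) − 369.0 = 310.70 Tg/yr.
Box C: F(C→D) = (310.70 + 196.4) − 133.3 = 373.80 Tg/yr.
Box D throughput = its input = 373.80 Tg/yr; τ = 14650 / 373.80 = 39.19 yr.

39.2 yr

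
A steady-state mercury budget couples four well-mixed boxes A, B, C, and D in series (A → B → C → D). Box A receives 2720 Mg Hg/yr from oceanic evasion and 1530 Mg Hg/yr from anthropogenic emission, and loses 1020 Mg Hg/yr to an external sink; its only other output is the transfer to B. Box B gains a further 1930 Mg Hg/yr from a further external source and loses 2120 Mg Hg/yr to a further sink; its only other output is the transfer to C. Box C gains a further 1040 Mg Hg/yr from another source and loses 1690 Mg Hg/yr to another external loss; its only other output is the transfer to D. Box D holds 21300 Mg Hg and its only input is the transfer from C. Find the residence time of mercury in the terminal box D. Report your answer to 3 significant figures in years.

Box A: F(A→B) = (2720 + 1530) − 1020 = 3230.0 Mg Hg/yr.
Box B: F(B→C) = (3230.0 + 1930) − 2120 = 3040.0 Mg Hg/yr.
Box C: F(C→D) = (3040.0 + 1040) − 1690 = 2390.0 Mg Hg/yr.
Box D throughput = its input = 2390.0 Mg Hg/yr; τ = 21300 / 2390.0 = 8.912 yr.

8.91 yr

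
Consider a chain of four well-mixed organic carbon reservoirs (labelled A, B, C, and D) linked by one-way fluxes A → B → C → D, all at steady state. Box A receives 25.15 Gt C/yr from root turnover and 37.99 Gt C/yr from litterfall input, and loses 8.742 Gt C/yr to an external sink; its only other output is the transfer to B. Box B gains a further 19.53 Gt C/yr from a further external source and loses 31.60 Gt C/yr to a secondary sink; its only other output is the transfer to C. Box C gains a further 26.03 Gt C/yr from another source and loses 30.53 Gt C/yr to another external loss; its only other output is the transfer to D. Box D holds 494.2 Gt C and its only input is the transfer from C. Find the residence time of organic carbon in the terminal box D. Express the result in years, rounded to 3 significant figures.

Box A: F(A→B) = (25.15 + 37.99) − 8.742 = 54.398 Gt C/yr.
Box B: F(B→C) = (54.398 + 19.53) − 31.60 = 42.328 Gt C/yr.
Box C: F(C→D) = (42.328 + 26.03) − 30.53 = 37.828 Gt C/yr.
Box D throughput = its input = 37.828 Gt C/yr; τ = 494.2 / 37.828 = 13.06 yr.

13.1 yr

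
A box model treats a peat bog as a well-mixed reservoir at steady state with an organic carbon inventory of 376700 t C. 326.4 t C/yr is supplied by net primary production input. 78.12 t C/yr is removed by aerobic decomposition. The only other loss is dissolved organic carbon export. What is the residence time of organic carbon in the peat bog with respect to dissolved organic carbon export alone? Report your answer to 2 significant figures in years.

At steady state ΣF_in = ΣF_out.
ΣF_in = 326.40 t C/yr.
Dissolved organic carbon export flux = ΣF_in − (78.12) = 326.40 − 78.12 = 248.3 t C/yr.
τ = M / F = 376700 / 248.3 = 1517 yr.

1500 yr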